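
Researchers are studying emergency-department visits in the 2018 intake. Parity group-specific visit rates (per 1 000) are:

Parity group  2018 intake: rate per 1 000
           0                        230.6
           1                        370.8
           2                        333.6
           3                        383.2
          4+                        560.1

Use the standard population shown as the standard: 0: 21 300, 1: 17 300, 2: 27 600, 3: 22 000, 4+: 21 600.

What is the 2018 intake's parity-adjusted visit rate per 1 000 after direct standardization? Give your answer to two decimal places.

373.98

Standard total = 109 800; weights = 0.1940, 0.1576, 0.2514, 0.2004, 0.1967.
Standardized rate: 0.1940×230.6 + 0.1576×370.8 + 0.2514×333.6 + 0.2004×383.2 + 0.1967×560.1 = 373.9758 per 1 000.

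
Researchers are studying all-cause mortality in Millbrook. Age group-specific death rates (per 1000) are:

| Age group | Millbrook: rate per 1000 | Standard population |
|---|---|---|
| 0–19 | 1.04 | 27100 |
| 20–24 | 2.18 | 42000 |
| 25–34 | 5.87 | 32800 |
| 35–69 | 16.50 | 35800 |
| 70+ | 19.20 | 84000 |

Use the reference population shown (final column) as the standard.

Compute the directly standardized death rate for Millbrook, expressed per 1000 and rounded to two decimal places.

Standard total = 221700; weights = 0.1222, 0.1894, 0.1479, 0.1615, 0.3789.
Standardized rate: 0.1222×1.04 + 0.1894×2.18 + 0.1479×5.87 + 0.1615×16.50 + 0.3789×19.20 = 11.3477 per 1000.

11.35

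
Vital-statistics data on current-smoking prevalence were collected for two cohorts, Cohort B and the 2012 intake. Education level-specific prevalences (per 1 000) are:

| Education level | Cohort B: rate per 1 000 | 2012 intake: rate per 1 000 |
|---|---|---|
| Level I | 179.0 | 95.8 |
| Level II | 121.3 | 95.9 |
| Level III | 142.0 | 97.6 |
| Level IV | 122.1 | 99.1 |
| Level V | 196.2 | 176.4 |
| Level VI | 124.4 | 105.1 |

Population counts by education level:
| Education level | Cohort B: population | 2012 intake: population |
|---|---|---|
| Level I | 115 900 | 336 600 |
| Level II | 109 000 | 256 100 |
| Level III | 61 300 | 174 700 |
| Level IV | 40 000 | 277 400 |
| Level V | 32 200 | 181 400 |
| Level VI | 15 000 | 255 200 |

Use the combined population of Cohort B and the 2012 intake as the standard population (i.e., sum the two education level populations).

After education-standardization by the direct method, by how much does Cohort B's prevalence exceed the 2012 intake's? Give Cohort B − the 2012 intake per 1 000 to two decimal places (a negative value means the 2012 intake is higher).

39.97

Combined standard total = 1 854 800; weights = 0.2440, 0.1968, 0.1272, 0.1711, 0.1152, 0.1457.
Cohort B: 0.2440×179.0 + 0.1968×121.3 + 0.1272×142.0 + 0.1711×122.1 + 0.1152×196.2 + 0.1457×124.4 = 147.2244 per 1 000.
The 2012 intake: 0.2440×95.8 + 0.1968×95.9 + 0.1272×97.6 + 0.1711×99.1 + 0.1152×176.4 + 0.1457×105.1 = 107.2502 per 1 000.
Difference = 147.2244 − 107.2502 = 39.9743.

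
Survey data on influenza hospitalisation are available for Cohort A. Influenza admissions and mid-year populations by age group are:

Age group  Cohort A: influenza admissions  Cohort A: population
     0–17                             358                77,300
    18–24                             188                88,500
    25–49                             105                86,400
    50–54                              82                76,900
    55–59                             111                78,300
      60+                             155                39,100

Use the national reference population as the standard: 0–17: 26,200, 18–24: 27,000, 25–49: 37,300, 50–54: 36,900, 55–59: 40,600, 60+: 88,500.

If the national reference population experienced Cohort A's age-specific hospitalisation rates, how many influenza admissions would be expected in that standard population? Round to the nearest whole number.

672

Age-specific rates per 100,000 for Cohort A: 463.13, 212.43, 121.53, 106.63, 141.76, 396.42.
Expected influenza admissions = Σ (standard pop × age-specific rate ÷ 100,000)
= 26,200×463.13/100,000 + 27,000×212.43/100,000 + 37,300×121.53/100,000 + 36,900×106.63/100,000 + 40,600×141.76/100,000 + 88,500×396.42/100,000
= 121.34 + 57.36 + 45.33 + 39.35 + 57.56 + 350.83 = 671.76.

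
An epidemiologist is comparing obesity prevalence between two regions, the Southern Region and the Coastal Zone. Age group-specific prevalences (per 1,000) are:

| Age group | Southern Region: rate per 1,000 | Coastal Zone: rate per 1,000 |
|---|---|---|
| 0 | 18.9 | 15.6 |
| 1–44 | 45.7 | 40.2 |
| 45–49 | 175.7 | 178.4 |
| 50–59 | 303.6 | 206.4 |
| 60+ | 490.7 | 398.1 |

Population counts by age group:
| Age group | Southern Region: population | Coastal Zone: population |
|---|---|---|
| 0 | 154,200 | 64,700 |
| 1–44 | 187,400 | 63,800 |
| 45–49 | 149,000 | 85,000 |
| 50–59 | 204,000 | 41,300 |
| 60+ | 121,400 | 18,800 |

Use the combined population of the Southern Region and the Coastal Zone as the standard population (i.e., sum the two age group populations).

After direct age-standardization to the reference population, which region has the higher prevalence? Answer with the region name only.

Combined standard total = 1,089,600; weights = 0.2009, 0.2305, 0.2148, 0.2251, 0.1287.
The Southern Region: 0.2009×18.9 + 0.2305×45.7 + 0.2148×175.7 + 0.2251×303.6 + 0.1287×490.7 = 183.5537 per 1,000.
The Coastal Zone: 0.2009×15.6 + 0.2305×40.2 + 0.2148×178.4 + 0.2251×206.4 + 0.1287×398.1 = 148.4051 per 1,000.

Southern Region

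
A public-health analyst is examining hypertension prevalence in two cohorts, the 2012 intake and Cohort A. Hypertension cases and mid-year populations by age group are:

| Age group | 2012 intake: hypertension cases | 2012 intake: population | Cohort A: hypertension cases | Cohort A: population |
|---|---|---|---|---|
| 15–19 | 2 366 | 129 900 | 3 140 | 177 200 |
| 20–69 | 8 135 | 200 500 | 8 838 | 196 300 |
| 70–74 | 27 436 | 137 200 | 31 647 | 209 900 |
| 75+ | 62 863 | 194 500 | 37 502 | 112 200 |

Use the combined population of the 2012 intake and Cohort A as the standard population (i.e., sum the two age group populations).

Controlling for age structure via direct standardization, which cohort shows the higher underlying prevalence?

2012 intake

Age-specific rates per 1 000 for the 2012 intake: 18.214, 40.574, 199.971, 323.203.
For Cohort A: 17.720, 45.023, 150.772, 334.242.
Combined standard total = 1 357 700; weights = 0.2262, 0.2923, 0.2557, 0.2259.
The 2012 intake: 0.2262×18.214 + 0.2923×40.574 + 0.2557×199.971 + 0.2259×323.203 = 140.1115 per 1 000.
Cohort A: 0.2262×17.720 + 0.2923×45.023 + 0.2557×150.772 + 0.2259×334.242 = 131.2160 per 1 000.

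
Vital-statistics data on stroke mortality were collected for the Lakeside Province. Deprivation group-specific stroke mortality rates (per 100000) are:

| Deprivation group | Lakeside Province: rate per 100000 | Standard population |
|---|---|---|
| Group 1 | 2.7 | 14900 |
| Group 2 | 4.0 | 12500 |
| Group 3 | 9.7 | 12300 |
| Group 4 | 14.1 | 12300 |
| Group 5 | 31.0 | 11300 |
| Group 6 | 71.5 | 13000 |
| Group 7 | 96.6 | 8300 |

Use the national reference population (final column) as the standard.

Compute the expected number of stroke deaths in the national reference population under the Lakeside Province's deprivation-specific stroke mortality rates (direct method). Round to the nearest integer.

25

Expected stroke deaths = Σ (standard pop × deprivation-specific rate ÷ 100000)
= 14900×2.7/100000 + 12500×4.0/100000 + 12300×9.7/100000 + 12300×14.1/100000 + 11300×31.0/100000 + 13000×71.5/100000 + 8300×96.6/100000
= 0.40 + 0.50 + 1.19 + 1.73 + 3.50 + 9.29 + 8.02 = 24.65.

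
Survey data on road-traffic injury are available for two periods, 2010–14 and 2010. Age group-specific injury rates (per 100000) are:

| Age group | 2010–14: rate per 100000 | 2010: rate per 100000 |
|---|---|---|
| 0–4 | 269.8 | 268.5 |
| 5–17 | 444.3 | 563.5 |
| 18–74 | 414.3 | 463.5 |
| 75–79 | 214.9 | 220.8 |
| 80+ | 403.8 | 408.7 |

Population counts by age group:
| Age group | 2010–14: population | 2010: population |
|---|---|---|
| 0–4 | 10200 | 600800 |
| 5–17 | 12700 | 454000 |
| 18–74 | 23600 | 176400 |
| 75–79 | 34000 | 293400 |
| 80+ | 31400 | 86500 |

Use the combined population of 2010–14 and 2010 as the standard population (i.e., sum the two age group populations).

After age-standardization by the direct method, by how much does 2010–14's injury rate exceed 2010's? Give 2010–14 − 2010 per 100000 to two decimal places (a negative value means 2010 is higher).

Combined standard total = 1723000; weights = 0.3546, 0.2709, 0.1161, 0.1900, 0.0684.
2010–14: 0.3546×269.8 + 0.2709×444.3 + 0.1161×414.3 + 0.1900×214.9 + 0.0684×403.8 = 332.5763 per 100000.
2010: 0.3546×268.5 + 0.2709×563.5 + 0.1161×463.5 + 0.1900×220.8 + 0.0684×408.7 = 371.5697 per 100000.
Difference = 332.5763 − 371.5697 = -38.9934.

-38.99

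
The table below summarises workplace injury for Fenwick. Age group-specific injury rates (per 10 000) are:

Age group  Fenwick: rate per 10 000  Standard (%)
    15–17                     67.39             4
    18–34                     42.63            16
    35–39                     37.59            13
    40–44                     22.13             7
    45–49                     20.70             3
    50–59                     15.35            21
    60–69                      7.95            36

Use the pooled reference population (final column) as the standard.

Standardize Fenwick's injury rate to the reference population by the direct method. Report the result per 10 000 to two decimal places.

Standard weights: 0.04, 0.16, 0.13, 0.07, 0.03, 0.21, 0.36.
Standardized rate: 0.0400×67.39 + 0.1600×42.63 + 0.1300×37.59 + 0.0700×22.13 + 0.0300×20.70 + 0.2100×15.35 + 0.3600×7.95 = 22.6587 per 10 000.

22.66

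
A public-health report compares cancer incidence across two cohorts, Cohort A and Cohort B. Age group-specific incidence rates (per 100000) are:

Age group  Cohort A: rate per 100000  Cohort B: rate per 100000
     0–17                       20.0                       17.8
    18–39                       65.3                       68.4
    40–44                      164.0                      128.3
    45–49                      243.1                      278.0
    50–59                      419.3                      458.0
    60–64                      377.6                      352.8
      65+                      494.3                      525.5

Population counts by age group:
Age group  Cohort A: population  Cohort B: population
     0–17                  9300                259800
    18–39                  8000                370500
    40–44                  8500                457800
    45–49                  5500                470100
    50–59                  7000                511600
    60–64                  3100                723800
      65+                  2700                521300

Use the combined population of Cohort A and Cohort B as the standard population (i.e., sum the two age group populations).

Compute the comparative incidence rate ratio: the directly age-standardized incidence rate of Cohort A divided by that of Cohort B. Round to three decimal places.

0.981

Combined standard total = 3359000; weights = 0.0801, 0.1127, 0.1388, 0.1416, 0.1544, 0.2164, 0.1560.
Cohort A: 0.0801×20.0 + 0.1127×65.3 + 0.1388×164.0 + 0.1416×243.1 + 0.1544×419.3 + 0.2164×377.6 + 0.1560×494.3 = 289.7080 per 100000.
Cohort B: 0.0801×17.8 + 0.1127×68.4 + 0.1388×128.3 + 0.1416×278.0 + 0.1544×458.0 + 0.2164×352.8 + 0.1560×525.5 = 295.3419 per 100000.
Ratio = 289.7080 ÷ 295.3419 = 0.98092.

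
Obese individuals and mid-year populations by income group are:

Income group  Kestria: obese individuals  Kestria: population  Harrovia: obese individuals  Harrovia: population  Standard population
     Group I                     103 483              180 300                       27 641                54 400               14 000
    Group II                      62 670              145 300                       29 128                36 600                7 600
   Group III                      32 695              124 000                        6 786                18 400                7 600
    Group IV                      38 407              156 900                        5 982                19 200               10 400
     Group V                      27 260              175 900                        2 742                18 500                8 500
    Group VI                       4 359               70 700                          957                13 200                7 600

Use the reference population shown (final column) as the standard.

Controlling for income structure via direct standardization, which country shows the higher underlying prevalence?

Harrovia

Income-specific rates per 1 000 for Kestria: 573.949, 431.315, 263.669, 244.786, 154.974, 61.655.
For Harrovia: 508.107, 795.847, 368.804, 311.562, 148.216, 72.500.
Standard total = 55 700; weights = 0.2513, 0.1364, 0.1364, 0.1867, 0.1526, 0.1364.
Kestria: 0.2513×573.949 + 0.1364×431.315 + 0.1364×263.669 + 0.1867×244.786 + 0.1526×154.974 + 0.1364×61.655 = 316.8546 per 1 000.
Harrovia: 0.2513×508.107 + 0.1364×795.847 + 0.1364×368.804 + 0.1867×311.562 + 0.1526×148.216 + 0.1364×72.500 = 377.3058 per 1 000.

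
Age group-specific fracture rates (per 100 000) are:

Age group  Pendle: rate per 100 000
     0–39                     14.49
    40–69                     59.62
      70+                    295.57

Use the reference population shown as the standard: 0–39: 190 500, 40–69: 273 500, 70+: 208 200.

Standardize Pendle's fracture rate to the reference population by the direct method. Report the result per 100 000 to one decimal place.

119.9

Standard total = 672 200; weights = 0.2834, 0.4069, 0.3097.
Standardized rate: 0.2834×14.49 + 0.4069×59.62 + 0.3097×295.57 = 119.9109 per 100 000.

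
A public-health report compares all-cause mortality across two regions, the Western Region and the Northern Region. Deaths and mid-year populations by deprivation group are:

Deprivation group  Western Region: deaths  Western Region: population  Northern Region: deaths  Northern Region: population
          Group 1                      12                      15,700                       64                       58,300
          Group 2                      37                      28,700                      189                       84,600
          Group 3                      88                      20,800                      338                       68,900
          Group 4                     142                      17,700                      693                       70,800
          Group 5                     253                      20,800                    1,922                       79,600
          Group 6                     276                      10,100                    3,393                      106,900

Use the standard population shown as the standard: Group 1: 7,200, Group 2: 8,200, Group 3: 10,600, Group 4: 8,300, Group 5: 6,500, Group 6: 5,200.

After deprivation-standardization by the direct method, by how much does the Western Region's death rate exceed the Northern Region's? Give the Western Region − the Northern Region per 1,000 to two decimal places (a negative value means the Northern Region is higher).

-2.89

Deprivation-specific rates per 1,000 for the Western Region: 0.764, 1.289, 4.231, 8.023, 12.163, 27.327.
For the Northern Region: 1.098, 2.234, 4.906, 9.788, 24.146, 31.740.
Standard total = 46,000; weights = 0.1565, 0.1783, 0.2304, 0.1804, 0.1413, 0.1130.
The Western Region: 0.1565×0.764 + 0.1783×1.289 + 0.2304×4.231 + 0.1804×8.023 + 0.1413×12.163 + 0.1130×27.327 = 7.5798 per 1,000.
The Northern Region: 0.1565×1.098 + 0.1783×2.234 + 0.2304×4.906 + 0.1804×9.788 + 0.1413×24.146 + 0.1130×31.740 = 10.4665 per 1,000.
Difference = 7.5798 − 10.4665 = -2.8867.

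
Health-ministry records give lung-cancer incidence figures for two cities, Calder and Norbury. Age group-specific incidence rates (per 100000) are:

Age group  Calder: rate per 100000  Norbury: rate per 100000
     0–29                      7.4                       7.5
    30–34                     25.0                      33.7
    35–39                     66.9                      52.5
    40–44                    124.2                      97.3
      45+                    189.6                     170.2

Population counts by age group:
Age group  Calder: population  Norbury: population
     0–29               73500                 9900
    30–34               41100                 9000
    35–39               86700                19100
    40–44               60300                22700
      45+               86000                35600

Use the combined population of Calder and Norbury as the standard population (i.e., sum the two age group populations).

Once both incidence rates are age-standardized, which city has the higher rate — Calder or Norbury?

Combined standard total = 443900; weights = 0.1879, 0.1129, 0.2383, 0.1870, 0.2739.
Calder: 0.1879×7.4 + 0.1129×25.0 + 0.2383×66.9 + 0.1870×124.2 + 0.2739×189.6 = 95.3180 per 100000.
Norbury: 0.1879×7.5 + 0.1129×33.7 + 0.2383×52.5 + 0.1870×97.3 + 0.2739×170.2 = 82.5424 per 100000.
The crude rates (89.66 vs 100.19) would put Norbury higher, but that reflects its age composition; once standardized to a common age structure, Calder has the higher underlying rate.

Calder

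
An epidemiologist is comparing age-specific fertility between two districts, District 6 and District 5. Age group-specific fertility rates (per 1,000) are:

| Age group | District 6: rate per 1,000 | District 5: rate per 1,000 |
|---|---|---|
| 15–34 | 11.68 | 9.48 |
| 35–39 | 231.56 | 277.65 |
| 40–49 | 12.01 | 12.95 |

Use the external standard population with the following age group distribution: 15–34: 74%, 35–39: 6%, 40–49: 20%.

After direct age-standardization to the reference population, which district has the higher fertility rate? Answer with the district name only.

District 5

Standard weights: 0.74, 0.06, 0.20.
District 6: 0.7400×11.68 + 0.0600×231.56 + 0.2000×12.01 = 24.9388 per 1,000.
District 5: 0.7400×9.48 + 0.0600×277.65 + 0.2000×12.95 = 26.2642 per 1,000.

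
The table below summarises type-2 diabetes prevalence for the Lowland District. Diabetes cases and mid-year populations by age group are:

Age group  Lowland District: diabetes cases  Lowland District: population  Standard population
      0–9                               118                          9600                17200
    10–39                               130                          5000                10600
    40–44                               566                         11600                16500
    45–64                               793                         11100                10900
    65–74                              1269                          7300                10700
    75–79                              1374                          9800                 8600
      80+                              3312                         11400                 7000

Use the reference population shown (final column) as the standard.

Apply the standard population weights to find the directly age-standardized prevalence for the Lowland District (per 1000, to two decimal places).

87.98

Age-specific rates per 1000 for the Lowland District: 12.292, 26.000, 48.793, 71.441, 173.836, 140.204, 290.526.
Standard total = 81500; weights = 0.2110, 0.1301, 0.2025, 0.1337, 0.1313, 0.1055, 0.0859.
Standardized rate: 0.2110×12.292 + 0.1301×26.000 + 0.2025×48.793 + 0.1337×71.441 + 0.1313×173.836 + 0.1055×140.204 + 0.0859×290.526 = 87.9791 per 1000.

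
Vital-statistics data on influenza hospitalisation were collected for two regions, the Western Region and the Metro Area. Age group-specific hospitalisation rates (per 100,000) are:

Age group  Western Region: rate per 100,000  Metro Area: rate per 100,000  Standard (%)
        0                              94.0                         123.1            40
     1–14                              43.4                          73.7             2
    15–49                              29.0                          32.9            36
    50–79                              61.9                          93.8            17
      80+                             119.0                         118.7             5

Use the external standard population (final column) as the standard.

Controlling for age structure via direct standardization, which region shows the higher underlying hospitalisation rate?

Standard weights: 0.40, 0.02, 0.36, 0.17, 0.05.
The Western Region: 0.4000×94.0 + 0.0200×43.4 + 0.3600×29.0 + 0.1700×61.9 + 0.0500×119.0 = 65.3810 per 100,000.
The Metro Area: 0.4000×123.1 + 0.0200×73.7 + 0.3600×32.9 + 0.1700×93.8 + 0.0500×118.7 = 84.4390 per 100,000.

Metro Area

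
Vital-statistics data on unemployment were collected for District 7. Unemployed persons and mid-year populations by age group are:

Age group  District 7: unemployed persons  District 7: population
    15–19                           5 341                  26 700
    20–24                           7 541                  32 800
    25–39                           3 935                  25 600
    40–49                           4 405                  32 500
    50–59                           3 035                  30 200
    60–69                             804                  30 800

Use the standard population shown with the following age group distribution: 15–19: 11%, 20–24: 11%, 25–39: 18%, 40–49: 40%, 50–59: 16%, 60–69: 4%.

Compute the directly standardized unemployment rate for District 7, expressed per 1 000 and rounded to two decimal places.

146.30

Age-specific rates per 1 000 for District 7: 200.037, 229.909, 153.711, 135.538, 100.497, 26.104.
Standard weights: 0.11, 0.11, 0.18, 0.40, 0.16, 0.04.
Standardized rate: 0.1100×200.037 + 0.1100×229.909 + 0.1800×153.711 + 0.4000×135.538 + 0.1600×100.497 + 0.0400×26.104 = 146.3010 per 1 000.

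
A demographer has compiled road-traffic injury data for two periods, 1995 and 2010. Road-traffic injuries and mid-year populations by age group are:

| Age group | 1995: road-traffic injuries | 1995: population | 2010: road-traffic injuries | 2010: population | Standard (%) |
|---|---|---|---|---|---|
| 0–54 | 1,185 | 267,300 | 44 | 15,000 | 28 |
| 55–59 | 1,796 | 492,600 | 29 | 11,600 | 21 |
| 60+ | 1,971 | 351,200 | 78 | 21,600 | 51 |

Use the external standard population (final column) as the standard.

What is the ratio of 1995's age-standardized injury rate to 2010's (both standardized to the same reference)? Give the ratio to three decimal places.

1.527

Age-specific rates per 100,000 for 1995: 443.32, 364.60, 561.22.
For 2010: 293.33, 250.00, 361.11.
Standard weights: 0.28, 0.21, 0.51.
1995: 0.2800×443.32 + 0.2100×364.60 + 0.5100×561.22 = 486.9169 per 100,000.
2010: 0.2800×293.33 + 0.2100×250.00 + 0.5100×361.11 = 318.8000 per 100,000.
Ratio = 486.9169 ÷ 318.8000 = 1.52734.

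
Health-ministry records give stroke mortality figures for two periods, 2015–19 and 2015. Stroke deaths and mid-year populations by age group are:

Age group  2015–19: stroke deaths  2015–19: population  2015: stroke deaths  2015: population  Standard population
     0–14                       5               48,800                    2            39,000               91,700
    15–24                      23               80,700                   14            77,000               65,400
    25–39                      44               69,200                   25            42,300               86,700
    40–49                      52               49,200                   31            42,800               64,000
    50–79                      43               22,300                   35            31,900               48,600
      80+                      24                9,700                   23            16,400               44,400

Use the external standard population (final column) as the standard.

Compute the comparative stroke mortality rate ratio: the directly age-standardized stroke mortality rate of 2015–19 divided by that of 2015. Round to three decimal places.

1.542

Age-specific rates per 100,000 for 2015–19: 10.25, 28.50, 63.58, 105.69, 192.83, 247.42.
For 2015: 5.13, 18.18, 59.10, 72.43, 109.72, 140.24.
Standard total = 400,800; weights = 0.2288, 0.1632, 0.2163, 0.1597, 0.1213, 0.1108.
2015–19: 0.2288×10.25 + 0.1632×28.50 + 0.2163×63.58 + 0.1597×105.69 + 0.1213×192.83 + 0.1108×247.42 = 88.4164 per 100,000.
2015: 0.2288×5.13 + 0.1632×18.18 + 0.2163×59.10 + 0.1597×72.43 + 0.1213×109.72 + 0.1108×140.24 = 57.3306 per 100,000.
Ratio = 88.4164 ÷ 57.3306 = 1.54222.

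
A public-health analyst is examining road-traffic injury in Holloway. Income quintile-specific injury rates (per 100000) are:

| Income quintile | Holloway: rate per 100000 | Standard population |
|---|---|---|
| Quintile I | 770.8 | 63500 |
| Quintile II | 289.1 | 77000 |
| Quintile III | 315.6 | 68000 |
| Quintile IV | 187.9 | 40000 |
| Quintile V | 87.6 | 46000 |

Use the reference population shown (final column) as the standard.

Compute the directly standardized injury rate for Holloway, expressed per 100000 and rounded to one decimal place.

Standard total = 294500; weights = 0.2156, 0.2615, 0.2309, 0.1358, 0.1562.
Standardized rate: 0.2156×770.8 + 0.2615×289.1 + 0.2309×315.6 + 0.1358×187.9 + 0.1562×87.6 = 353.8638 per 100000.

353.9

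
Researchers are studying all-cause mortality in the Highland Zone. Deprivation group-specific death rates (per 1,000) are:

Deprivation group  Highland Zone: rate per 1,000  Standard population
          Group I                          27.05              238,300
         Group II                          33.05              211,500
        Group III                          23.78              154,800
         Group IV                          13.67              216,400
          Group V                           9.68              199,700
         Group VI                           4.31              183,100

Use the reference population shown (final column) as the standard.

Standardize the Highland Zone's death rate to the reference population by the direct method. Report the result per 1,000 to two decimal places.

Standard total = 1,203,800; weights = 0.1980, 0.1757, 0.1286, 0.1798, 0.1659, 0.1521.
Standardized rate: 0.1980×27.05 + 0.1757×33.05 + 0.1286×23.78 + 0.1798×13.67 + 0.1659×9.68 + 0.1521×4.31 = 18.9381 per 1,000.

18.94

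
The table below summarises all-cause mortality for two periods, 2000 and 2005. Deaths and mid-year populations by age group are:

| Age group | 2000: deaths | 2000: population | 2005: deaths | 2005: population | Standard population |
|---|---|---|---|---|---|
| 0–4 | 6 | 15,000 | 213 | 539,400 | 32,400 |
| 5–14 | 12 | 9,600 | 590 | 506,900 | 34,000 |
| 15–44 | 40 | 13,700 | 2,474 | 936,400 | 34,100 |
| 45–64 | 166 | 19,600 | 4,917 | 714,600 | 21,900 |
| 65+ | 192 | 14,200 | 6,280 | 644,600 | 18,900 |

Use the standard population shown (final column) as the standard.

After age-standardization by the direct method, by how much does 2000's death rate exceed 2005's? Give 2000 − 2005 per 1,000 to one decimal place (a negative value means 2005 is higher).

0.8

Age-specific rates per 1,000 for 2000: 0.400, 1.250, 2.920, 8.469, 13.521.
For 2005: 0.395, 1.164, 2.642, 6.881, 9.742.
Standard total = 141,300; weights = 0.2293, 0.2406, 0.2413, 0.1550, 0.1338.
2000: 0.2293×0.400 + 0.2406×1.250 + 0.2413×2.920 + 0.1550×8.469 + 0.1338×13.521 = 4.2183 per 1,000.
2005: 0.2293×0.395 + 0.2406×1.164 + 0.2413×2.642 + 0.1550×6.881 + 0.1338×9.742 = 3.3778 per 1,000.
Difference = 4.2183 − 3.3778 = 0.8405.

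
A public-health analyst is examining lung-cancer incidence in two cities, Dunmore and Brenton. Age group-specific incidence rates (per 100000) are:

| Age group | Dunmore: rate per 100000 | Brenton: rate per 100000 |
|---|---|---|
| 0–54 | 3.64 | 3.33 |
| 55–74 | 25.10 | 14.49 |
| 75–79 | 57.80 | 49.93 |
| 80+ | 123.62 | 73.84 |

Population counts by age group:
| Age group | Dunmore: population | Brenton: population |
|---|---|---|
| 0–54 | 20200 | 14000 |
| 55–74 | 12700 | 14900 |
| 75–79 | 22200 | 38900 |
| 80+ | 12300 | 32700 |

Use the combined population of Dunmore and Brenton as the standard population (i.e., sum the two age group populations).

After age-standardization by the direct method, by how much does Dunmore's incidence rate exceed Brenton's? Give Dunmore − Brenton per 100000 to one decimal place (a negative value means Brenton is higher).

18.0

Combined standard total = 167900; weights = 0.2037, 0.1644, 0.3639, 0.2680.
Dunmore: 0.2037×3.64 + 0.1644×25.10 + 0.3639×57.80 + 0.2680×123.62 = 59.0335 per 100000.
Brenton: 0.2037×3.33 + 0.1644×14.49 + 0.3639×49.93 + 0.2680×73.84 = 41.0204 per 100000.
Difference = 59.0335 − 41.0204 = 18.0131.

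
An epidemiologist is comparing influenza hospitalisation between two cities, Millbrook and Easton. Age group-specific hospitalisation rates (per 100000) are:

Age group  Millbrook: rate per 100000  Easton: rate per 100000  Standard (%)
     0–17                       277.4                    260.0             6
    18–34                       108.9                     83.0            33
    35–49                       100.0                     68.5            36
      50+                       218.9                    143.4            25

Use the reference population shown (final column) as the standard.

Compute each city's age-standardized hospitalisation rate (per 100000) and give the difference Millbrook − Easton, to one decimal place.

39.8

Standard weights: 0.06, 0.33, 0.36, 0.25.
Millbrook: 0.0600×277.4 + 0.3300×108.9 + 0.3600×100.0 + 0.2500×218.9 = 143.3060 per 100000.
Easton: 0.0600×260.0 + 0.3300×83.0 + 0.3600×68.5 + 0.2500×143.4 = 103.5000 per 100000.
Difference = 143.3060 − 103.5000 = 39.8060.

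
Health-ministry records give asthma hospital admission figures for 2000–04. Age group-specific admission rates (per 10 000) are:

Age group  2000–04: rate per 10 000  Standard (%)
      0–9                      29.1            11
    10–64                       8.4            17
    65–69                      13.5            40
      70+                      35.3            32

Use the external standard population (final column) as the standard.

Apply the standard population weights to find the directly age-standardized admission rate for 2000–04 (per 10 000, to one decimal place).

Standard weights: 0.11, 0.17, 0.40, 0.32.
Standardized rate: 0.1100×29.1 + 0.1700×8.4 + 0.4000×13.5 + 0.3200×35.3 = 21.3250 per 10 000.

21.3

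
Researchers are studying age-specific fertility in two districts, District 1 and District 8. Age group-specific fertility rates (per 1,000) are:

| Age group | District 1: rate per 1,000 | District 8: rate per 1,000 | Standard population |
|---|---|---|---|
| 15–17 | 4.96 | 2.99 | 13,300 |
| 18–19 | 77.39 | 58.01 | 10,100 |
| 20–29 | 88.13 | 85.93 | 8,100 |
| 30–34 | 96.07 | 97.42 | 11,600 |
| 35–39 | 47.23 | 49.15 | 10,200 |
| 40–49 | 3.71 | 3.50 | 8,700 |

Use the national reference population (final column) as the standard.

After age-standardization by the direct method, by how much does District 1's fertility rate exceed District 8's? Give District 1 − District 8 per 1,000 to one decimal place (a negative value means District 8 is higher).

Standard total = 62,000; weights = 0.2145, 0.1629, 0.1306, 0.1871, 0.1645, 0.1403.
District 1: 0.2145×4.96 + 0.1629×77.39 + 0.1306×88.13 + 0.1871×96.07 + 0.1645×47.23 + 0.1403×3.71 = 51.4499 per 1,000.
District 8: 0.2145×2.99 + 0.1629×58.01 + 0.1306×85.93 + 0.1871×97.42 + 0.1645×49.15 + 0.1403×3.50 = 48.1218 per 1,000.
Difference = 51.4499 − 48.1218 = 3.3281.

3.3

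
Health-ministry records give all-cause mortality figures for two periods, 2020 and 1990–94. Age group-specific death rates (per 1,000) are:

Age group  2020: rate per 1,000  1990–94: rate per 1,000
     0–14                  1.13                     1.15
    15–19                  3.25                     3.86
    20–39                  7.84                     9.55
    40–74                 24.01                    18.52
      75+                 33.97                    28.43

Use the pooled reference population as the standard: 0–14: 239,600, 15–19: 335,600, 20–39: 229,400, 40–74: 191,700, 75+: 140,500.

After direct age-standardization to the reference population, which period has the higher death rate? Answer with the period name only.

2020

Standard total = 1,136,800; weights = 0.2108, 0.2952, 0.2018, 0.1686, 0.1236.
2020: 0.2108×1.13 + 0.2952×3.25 + 0.2018×7.84 + 0.1686×24.01 + 0.1236×33.97 = 11.0270 per 1,000.
1990–94: 0.2108×1.15 + 0.2952×3.86 + 0.2018×9.55 + 0.1686×18.52 + 0.1236×28.43 = 9.9458 per 1,000.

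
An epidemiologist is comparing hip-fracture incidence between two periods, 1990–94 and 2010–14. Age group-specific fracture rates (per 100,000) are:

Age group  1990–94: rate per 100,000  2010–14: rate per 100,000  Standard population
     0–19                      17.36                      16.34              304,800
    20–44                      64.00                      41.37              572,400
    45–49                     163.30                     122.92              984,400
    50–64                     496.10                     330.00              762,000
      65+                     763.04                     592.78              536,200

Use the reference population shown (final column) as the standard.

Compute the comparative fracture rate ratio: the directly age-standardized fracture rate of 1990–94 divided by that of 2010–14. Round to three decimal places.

Standard total = 3,159,800; weights = 0.0965, 0.1812, 0.3115, 0.2412, 0.1697.
1990–94: 0.0965×17.36 + 0.1812×64.00 + 0.3115×163.30 + 0.2412×496.10 + 0.1697×763.04 = 313.2628 per 100,000.
2010–14: 0.0965×16.34 + 0.1812×41.37 + 0.3115×122.92 + 0.2412×330.00 + 0.1697×592.78 = 227.5371 per 100,000.
Ratio = 313.2628 ÷ 227.5371 = 1.37675.

1.377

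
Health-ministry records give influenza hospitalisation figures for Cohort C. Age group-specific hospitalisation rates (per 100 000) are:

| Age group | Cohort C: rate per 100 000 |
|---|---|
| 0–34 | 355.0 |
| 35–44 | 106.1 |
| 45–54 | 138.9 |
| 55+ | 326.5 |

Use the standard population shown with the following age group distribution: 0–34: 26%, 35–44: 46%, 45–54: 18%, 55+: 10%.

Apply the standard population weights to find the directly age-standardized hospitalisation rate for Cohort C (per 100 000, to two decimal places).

Standard weights: 0.26, 0.46, 0.18, 0.10.
Standardized rate: 0.2600×355.0 + 0.4600×106.1 + 0.1800×138.9 + 0.1000×326.5 = 198.7580 per 100 000.

198.76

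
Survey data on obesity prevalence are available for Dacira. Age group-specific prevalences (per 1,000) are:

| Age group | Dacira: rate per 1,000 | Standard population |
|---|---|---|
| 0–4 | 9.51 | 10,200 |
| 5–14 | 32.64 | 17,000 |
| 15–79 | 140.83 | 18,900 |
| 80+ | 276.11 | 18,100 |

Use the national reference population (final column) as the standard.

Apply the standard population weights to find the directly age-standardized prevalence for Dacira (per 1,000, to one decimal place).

Standard total = 64,200; weights = 0.1589, 0.2648, 0.2944, 0.2819.
Standardized rate: 0.1589×9.51 + 0.2648×32.64 + 0.2944×140.83 + 0.2819×276.11 = 129.4573 per 1,000.

129.5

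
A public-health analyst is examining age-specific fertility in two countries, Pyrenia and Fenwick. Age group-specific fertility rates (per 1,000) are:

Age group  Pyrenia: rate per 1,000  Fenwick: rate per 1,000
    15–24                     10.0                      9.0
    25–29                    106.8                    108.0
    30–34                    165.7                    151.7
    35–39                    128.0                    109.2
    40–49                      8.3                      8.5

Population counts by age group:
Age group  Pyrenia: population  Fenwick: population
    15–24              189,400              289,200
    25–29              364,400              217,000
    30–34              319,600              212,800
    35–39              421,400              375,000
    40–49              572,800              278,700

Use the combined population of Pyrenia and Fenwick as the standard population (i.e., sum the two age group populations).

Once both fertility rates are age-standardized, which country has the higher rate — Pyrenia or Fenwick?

Pyrenia

Combined standard total = 3,240,300; weights = 0.1477, 0.1794, 0.1643, 0.2458, 0.2628.
Pyrenia: 0.1477×10.0 + 0.1794×106.8 + 0.1643×165.7 + 0.2458×128.0 + 0.2628×8.3 = 81.5063 per 1,000.
Fenwick: 0.1477×9.0 + 0.1794×108.0 + 0.1643×151.7 + 0.2458×109.2 + 0.2628×8.5 = 74.7055 per 1,000.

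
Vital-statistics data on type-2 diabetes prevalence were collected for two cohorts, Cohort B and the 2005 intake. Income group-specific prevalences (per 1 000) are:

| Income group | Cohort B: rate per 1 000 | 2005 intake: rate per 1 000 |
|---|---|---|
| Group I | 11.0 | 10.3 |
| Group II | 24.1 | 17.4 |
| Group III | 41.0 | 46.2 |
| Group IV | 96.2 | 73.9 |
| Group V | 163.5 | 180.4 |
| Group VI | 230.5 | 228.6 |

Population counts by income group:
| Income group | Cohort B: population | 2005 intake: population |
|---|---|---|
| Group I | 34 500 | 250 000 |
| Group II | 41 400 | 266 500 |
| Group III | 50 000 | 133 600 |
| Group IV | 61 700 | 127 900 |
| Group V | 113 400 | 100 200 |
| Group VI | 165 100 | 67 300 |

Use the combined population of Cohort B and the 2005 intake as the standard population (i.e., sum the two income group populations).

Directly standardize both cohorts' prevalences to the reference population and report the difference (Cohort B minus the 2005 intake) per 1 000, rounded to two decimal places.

1.68

Combined standard total = 1 411 600; weights = 0.2015, 0.2181, 0.1301, 0.1343, 0.1513, 0.1646.
Cohort B: 0.2015×11.0 + 0.2181×24.1 + 0.1301×41.0 + 0.1343×96.2 + 0.1513×163.5 + 0.1646×230.5 = 88.4166 per 1 000.
The 2005 intake: 0.2015×10.3 + 0.2181×17.4 + 0.1301×46.2 + 0.1343×73.9 + 0.1513×180.4 + 0.1646×228.6 = 86.7396 per 1 000.
Difference = 88.4166 − 86.7396 = 1.6769.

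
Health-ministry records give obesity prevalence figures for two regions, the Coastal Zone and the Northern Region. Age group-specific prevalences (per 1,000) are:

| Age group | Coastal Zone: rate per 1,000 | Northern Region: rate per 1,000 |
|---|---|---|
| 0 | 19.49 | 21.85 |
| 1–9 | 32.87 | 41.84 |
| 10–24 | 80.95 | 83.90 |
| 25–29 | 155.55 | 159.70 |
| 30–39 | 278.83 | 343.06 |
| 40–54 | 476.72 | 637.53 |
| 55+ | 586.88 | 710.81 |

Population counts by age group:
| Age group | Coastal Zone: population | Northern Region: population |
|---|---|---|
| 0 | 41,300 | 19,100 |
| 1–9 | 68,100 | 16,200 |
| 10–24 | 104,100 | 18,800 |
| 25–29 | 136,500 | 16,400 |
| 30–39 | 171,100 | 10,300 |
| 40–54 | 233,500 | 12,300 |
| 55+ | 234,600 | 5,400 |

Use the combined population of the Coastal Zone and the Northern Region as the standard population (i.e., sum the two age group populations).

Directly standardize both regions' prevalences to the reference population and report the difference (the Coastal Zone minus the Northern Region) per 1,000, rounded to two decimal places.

-76.14

Combined standard total = 1,087,700; weights = 0.0555, 0.0775, 0.1130, 0.1406, 0.1668, 0.2260, 0.2206.
The Coastal Zone: 0.0555×19.49 + 0.0775×32.87 + 0.1130×80.95 + 0.1406×155.55 + 0.1668×278.83 + 0.2260×476.72 + 0.2206×586.88 = 318.3683 per 1,000.
The Northern Region: 0.0555×21.85 + 0.0775×41.84 + 0.1130×83.90 + 0.1406×159.70 + 0.1668×343.06 + 0.2260×637.53 + 0.2206×710.81 = 394.5083 per 1,000.
Difference = 318.3683 − 394.5083 = -76.1400.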